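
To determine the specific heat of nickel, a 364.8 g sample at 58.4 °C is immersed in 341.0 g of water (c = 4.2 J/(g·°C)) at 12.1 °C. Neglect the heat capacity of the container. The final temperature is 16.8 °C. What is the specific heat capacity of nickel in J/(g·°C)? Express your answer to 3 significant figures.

q_gained = (341.0 × 4.2) × (16.8 − 12.1) = 6731 J
q_lost = 364.8 × c × (58.4 − 16.8) = 15175.68 c
Set equal: c = 6731 / 15175.68 = 0.444 J/(g·°C)

c = 0.444 J/(g·°C)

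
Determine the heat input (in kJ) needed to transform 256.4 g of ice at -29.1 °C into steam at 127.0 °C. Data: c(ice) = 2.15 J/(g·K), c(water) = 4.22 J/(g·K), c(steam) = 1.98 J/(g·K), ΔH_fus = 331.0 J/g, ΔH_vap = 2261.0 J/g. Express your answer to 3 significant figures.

q = 803 kJ

q1 (heat ice -29.1→0.0 °C): 256.4 × 2.15 × 29.1 = 16042 J
q2 (melt at 0 °C): 256.4 × 331.0 = 84868 J
q3 (heat water 0.0→100.0 °C): 256.4 × 4.22 × 100.0 = 108201 J
q4 (vaporize at 100 °C): 256.4 × 2261.0 = 579720 J
q5 (heat steam 100.0→127.0 °C): 256.4 × 1.98 × 27.0 = 13707 J
Total: 16042 + 84868 + 108201 + 579720 + 13707 = 802538 J = 803 kJ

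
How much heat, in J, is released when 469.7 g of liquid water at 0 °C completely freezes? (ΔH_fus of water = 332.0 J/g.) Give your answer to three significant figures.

q = m × ΔH_fus = 469.7 × 332.0 = 155900 J

q = 156000 J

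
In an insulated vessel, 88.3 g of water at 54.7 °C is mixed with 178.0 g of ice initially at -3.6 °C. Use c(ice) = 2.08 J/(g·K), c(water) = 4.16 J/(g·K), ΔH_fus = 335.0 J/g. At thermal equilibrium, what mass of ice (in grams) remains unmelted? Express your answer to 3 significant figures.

Heat to warm all ice to 0 °C: 178.0×2.08×3.6 = 1332.9 J
Heat released by water cooling to 0 °C: 88.3×4.16×54.7 = 20093 J
20093 J < 1332.9 + 178.0×335.0 = 60962.9 J, so not all ice melts; final T = 0 °C.
Heat left for melting: 20093 − 1332.9 = 18760.1 J
Mass melted = 18760.1 / 335.0 = 56.00 g
Ice remaining = 178.0 − 56.00 = 122.00 g

m_ice remaining = 122 g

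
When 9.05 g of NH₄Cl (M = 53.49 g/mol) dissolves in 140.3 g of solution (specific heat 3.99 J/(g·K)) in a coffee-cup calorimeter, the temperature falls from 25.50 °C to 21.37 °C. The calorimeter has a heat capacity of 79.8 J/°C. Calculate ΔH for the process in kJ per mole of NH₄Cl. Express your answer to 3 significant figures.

ΔH = 15.6 kJ/mol

|ΔT| = |21.37 − 25.50| = 4.13 °C
|q_surr| = (140.3 × 3.99 + 79.8) × 4.13 = 639.597 × 4.13 = 2642 J
n(NH₄Cl) = 9.05 / 53.49 = 0.1692 mol
Temperature fell, so q_rxn = +|q_surr| = 2.642 kJ
ΔH = q_rxn / n = 15.61 kJ/mol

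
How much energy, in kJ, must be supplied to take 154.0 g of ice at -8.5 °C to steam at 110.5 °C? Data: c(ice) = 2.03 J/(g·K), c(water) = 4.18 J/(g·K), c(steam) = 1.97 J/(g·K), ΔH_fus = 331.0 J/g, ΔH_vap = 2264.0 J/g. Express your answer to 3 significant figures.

q = 470 kJ

q1 (heat ice -8.5→0.0 °C): 154.0 × 2.03 × 8.5 = 2657 J
q2 (melt at 0 °C): 154.0 × 331.0 = 50974 J
q3 (heat water 0.0→100.0 °C): 154.0 × 4.18 × 100.0 = 64372 J
q4 (vaporize at 100 °C): 154.0 × 2264.0 = 348656 J
q5 (heat steam 100.0→110.5 °C): 154.0 × 1.97 × 10.5 = 3185 J
Total: 2657 + 50974 + 64372 + 348656 + 3185 = 469844 J = 470 kJ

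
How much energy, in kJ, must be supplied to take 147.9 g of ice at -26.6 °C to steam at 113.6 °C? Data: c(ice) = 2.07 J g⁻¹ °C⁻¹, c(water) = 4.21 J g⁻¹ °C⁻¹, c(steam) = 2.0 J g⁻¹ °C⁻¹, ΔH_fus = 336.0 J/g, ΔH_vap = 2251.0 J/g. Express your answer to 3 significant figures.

q1 (heat ice -26.6→0.0 °C): 147.9 × 2.07 × 26.6 = 8144 J
q2 (melt at 0 °C): 147.9 × 336.0 = 49694 J
q3 (heat water 0.0→100.0 °C): 147.9 × 4.21 × 100.0 = 62266 J
q4 (vaporize at 100 °C): 147.9 × 2251.0 = 332923 J
q5 (heat steam 100.0→113.6 °C): 147.9 × 2.0 × 13.6 = 4023 J
Total: 8144 + 49694 + 62266 + 332923 + 4023 = 457050 J = 457 kJ

q = 457 kJ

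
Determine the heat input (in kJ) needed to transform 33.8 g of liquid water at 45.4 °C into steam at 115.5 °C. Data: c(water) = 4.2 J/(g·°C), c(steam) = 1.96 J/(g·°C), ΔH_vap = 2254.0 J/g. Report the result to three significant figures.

q = 85.0 kJ

q1 (heat water 45.4→100.0 °C): 33.8 × 4.2 × 54.6 = 7751 J
q2 (vaporize at 100 °C): 33.8 × 2254.0 = 76185 J
q3 (heat steam 100.0→115.5 °C): 33.8 × 1.96 × 15.5 = 1027 J
Total: 7751 + 76185 + 1027 = 84963 J = 85.0 kJ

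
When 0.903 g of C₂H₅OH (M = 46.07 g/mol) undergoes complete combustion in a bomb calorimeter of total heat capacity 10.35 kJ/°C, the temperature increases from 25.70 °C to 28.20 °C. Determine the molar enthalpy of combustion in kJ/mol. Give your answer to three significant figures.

ΔH = -1320 kJ/mol

ΔT = 28.20 − 25.70 = 2.50 °C
q_cal = C_cal × ΔT = 10.35 × 2.50 = 25.875 kJ
n = 0.903 / 46.07 = 0.01960 mol
q_rxn = −q_cal = -25.875 kJ
ΔH = -25.875 / 0.01960 = -1320 kJ/mol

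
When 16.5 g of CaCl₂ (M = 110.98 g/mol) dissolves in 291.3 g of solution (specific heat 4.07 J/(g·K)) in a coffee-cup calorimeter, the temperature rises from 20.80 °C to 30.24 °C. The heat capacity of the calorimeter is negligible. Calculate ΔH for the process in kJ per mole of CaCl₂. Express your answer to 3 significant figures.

ΔH = -75.3 kJ/mol

|ΔT| = |30.24 − 20.80| = 9.44 °C
|q_surr| = (291.3 × 4.07) × 9.44 = 1185.591 × 9.44 = 11190 J
n(CaCl₂) = 16.5 / 110.98 = 0.1487 mol
Temperature rose, so q_rxn = −|q_surr| = -11.19 kJ
ΔH = q_rxn / n = -75.25 kJ/mol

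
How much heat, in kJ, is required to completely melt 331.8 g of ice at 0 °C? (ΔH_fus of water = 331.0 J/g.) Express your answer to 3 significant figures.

q = 110 kJ

q = m × ΔH_fus = 331.8 × 331.0 = 109800 J = 110 kJ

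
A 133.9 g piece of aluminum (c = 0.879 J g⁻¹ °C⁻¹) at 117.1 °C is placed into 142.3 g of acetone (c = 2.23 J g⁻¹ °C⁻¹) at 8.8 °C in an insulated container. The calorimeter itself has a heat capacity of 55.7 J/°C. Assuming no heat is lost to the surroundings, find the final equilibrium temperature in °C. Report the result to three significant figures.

Heat lost by aluminum = heat gained by acetone + calorimeter.
(133.9)(0.879)(117.1 − T) = [(142.3)(2.23) + 55.7](T − 8.8)
117.6981 (117.1 − T) = 373.029 (T − 8.8)
13782 − 117.6981 T = 373.029 T − 3282.7
17064.7 = 490.7271 T
T = 34.77 °C

T_f = 34.8 °C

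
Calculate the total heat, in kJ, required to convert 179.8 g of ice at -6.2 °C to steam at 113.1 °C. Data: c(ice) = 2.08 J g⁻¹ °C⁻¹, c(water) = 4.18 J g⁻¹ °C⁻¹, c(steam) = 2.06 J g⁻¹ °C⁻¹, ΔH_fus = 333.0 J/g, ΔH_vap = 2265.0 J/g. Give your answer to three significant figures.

q = 549 kJ

q1 (heat ice -6.2→0.0 °C): 179.8 × 2.08 × 6.2 = 2319 J
q2 (melt at 0 °C): 179.8 × 333.0 = 59873 J
q3 (heat water 0.0→100.0 °C): 179.8 × 4.18 × 100.0 = 75156 J
q4 (vaporize at 100 °C): 179.8 × 2265.0 = 407247 J
q5 (heat steam 100.0→113.1 °C): 179.8 × 2.06 × 13.1 = 4852 J
Total: 2319 + 59873 + 75156 + 407247 + 4852 = 549447 J = 549 kJ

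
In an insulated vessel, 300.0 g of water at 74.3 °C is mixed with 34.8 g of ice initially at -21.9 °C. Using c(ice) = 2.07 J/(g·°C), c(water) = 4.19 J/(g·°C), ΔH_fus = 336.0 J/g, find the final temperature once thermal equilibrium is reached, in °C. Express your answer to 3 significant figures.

Heat to bring ice to 0 °C and melt it: q₁ = 34.8×2.07×21.9 + 34.8×336.0 = 13270 J
Heat the water can supply cooling to 0 °C: 300.0×4.19×74.3 = 93395.1 J > q₁, so all ice melts.
Energy balance: 300.0×4.19×(74.3 − T) = 13270 + 34.8×4.19×(T − 0)
1257(74.3 − T) = 13270 + 145.812 T
93395.1 − 13270 = 1402.812 T
T = 80125.1 / 1402.812 = 57.12 °C

T_f = 57.1 °C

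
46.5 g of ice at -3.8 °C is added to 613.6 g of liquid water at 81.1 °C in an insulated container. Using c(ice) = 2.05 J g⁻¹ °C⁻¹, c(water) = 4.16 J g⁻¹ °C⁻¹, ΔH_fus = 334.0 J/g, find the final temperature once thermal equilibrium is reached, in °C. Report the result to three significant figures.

Heat to bring ice to 0 °C and melt it: q₁ = 46.5×2.05×3.8 + 46.5×334.0 = 15893 J
Heat the water can supply cooling to 0 °C: 613.6×4.16×81.1 = 207014 J > q₁, so all ice melts.
Energy balance: 613.6×4.16×(81.1 − T) = 15893 + 46.5×4.16×(T − 0)
2552.576(81.1 − T) = 15893 + 193.44 T
207014 − 15893 = 2746.016 T
T = 191121 / 2746.016 = 69.60 °C

T_f = 69.6 °C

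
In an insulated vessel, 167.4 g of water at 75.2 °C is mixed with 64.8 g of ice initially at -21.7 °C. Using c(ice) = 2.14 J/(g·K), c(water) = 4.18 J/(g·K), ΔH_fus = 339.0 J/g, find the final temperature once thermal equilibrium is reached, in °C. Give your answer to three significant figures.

T_f = 28.5 °C

Heat to bring ice to 0 °C and melt it: q₁ = 64.8×2.14×21.7 + 64.8×339.0 = 24976 J
Heat the water can supply cooling to 0 °C: 167.4×4.18×75.2 = 52619.8 J > q₁, so all ice melts.
Energy balance: 167.4×4.18×(75.2 − T) = 24976 + 64.8×4.18×(T − 0)
699.732(75.2 − T) = 24976 + 270.864 T
52619.8 − 24976 = 970.596 T
T = 27643.8 / 970.596 = 28.48 °C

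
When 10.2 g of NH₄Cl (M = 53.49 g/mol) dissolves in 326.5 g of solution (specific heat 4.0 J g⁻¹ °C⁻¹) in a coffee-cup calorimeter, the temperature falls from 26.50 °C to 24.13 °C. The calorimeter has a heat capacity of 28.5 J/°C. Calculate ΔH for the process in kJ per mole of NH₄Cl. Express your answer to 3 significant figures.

|ΔT| = |24.13 − 26.50| = 2.37 °C
|q_surr| = (326.5 × 4.0 + 28.5) × 2.37 = 1334.5 × 2.37 = 3163 J
n(NH₄Cl) = 10.2 / 53.49 = 0.1907 mol
Temperature fell, so q_rxn = +|q_surr| = 3.163 kJ
ΔH = q_rxn / n = 16.59 kJ/mol

ΔH = 16.6 kJ/mol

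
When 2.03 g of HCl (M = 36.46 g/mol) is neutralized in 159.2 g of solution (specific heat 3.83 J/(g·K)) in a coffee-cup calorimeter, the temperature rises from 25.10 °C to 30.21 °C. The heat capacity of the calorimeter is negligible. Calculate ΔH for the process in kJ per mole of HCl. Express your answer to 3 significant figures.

ΔH = -56.0 kJ/mol

|ΔT| = |30.21 − 25.10| = 5.11 °C
|q_surr| = (159.2 × 3.83) × 5.11 = 609.736 × 5.11 = 3116 J
n(HCl) = 2.03 / 36.46 = 0.05568 mol
Temperature rose, so q_rxn = −|q_surr| = -3.116 kJ
ΔH = q_rxn / n = -55.96 kJ/mol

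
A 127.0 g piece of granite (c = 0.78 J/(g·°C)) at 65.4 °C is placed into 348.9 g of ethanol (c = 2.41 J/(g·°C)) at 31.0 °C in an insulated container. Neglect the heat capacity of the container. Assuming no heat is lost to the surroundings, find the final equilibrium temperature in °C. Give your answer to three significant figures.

T_f = 34.6 °C

Heat lost by granite = heat gained by ethanol.
(127.0)(0.78)(65.4 − T) = (348.9)(2.41)(T − 31.0)
99.06 (65.4 − T) = 840.849 (T − 31.0)
6478.5 − 99.06 T = 840.849 T − 26066
32544.5 = 939.909 T
T = 34.63 °C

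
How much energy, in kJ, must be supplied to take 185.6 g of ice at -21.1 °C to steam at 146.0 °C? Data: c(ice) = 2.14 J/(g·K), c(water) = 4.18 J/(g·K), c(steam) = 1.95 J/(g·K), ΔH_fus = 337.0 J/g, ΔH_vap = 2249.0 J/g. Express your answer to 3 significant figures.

q = 583 kJ

q1 (heat ice -21.1→0.0 °C): 185.6 × 2.14 × 21.1 = 8381 J
q2 (melt at 0 °C): 185.6 × 337.0 = 62547 J
q3 (heat water 0.0→100.0 °C): 185.6 × 4.18 × 100.0 = 77581 J
q4 (vaporize at 100 °C): 185.6 × 2249.0 = 417414 J
q5 (heat steam 100.0→146.0 °C): 185.6 × 1.95 × 46.0 = 16648 J
Total: 8381 + 62547 + 77581 + 417414 + 16648 = 582571 J = 583 kJ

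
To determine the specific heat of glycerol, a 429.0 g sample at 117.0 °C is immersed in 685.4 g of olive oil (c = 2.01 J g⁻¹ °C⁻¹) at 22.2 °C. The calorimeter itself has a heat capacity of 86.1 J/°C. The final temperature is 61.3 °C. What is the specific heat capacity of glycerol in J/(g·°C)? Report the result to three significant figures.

q_gained = (685.4 × 2.01 + 86.1) × (61.3 − 22.2) = 57230 J
q_lost = 429.0 × c × (117.0 − 61.3) = 23895.3 c
Set equal: c = 57230 / 23895.3 = 2.40 J/(g·°C)

c = 2.40 J/(g·°C)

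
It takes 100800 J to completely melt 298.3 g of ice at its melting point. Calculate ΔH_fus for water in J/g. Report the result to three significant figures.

ΔH_fus = 338 J/g

ΔH_fus = q / m = 100800 / 298.3 = 338 J/g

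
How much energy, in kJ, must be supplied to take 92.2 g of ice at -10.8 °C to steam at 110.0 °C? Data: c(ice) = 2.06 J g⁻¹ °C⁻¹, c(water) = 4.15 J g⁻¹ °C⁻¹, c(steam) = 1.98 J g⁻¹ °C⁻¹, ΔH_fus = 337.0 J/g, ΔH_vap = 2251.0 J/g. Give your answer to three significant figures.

q = 281 kJ

q1 (heat ice -10.8→0.0 °C): 92.2 × 2.06 × 10.8 = 2051 J
q2 (melt at 0 °C): 92.2 × 337.0 = 31071 J
q3 (heat water 0.0→100.0 °C): 92.2 × 4.15 × 100.0 = 38263 J
q4 (vaporize at 100 °C): 92.2 × 2251.0 = 207542 J
q5 (heat steam 100.0→110.0 °C): 92.2 × 1.98 × 10.0 = 1826 J
Total: 2051 + 31071 + 38263 + 207542 + 1826 = 280753 J = 281 kJ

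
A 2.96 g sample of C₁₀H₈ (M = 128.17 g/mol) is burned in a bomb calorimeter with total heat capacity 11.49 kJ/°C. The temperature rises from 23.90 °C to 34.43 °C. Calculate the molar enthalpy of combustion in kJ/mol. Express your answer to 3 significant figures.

ΔT = 34.43 − 23.90 = 10.53 °C
q_cal = C_cal × ΔT = 11.49 × 10.53 = 120.9897 kJ
n = 2.96 / 128.17 = 0.02309 mol
q_rxn = −q_cal = -120.9897 kJ
ΔH = -120.9897 / 0.02309 = -5240 kJ/mol

ΔH = -5240 kJ/mol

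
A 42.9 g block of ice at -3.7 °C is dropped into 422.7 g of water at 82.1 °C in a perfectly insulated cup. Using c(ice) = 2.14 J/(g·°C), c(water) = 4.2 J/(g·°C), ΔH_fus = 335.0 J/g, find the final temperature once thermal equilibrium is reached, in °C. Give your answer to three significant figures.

Heat to bring ice to 0 °C and melt it: q₁ = 42.9×2.14×3.7 + 42.9×335.0 = 14711 J
Heat the water can supply cooling to 0 °C: 422.7×4.2×82.1 = 145755 J > q₁, so all ice melts.
Energy balance: 422.7×4.2×(82.1 − T) = 14711 + 42.9×4.2×(T − 0)
1775.34(82.1 − T) = 14711 + 180.18 T
145755 − 14711 = 1955.52 T
T = 131044 / 1955.52 = 67.01 °C

T_f = 67.0 °C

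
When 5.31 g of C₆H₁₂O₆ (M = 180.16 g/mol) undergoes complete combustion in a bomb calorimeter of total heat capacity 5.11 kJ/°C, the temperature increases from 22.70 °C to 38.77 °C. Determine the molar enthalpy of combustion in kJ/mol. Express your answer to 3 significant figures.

ΔH = -2790 kJ/mol

ΔT = 38.77 − 22.70 = 16.07 °C
q_cal = C_cal × ΔT = 5.11 × 16.07 = 82.1177 kJ
n = 5.31 / 180.16 = 0.02947 mol
q_rxn = −q_cal = -82.1177 kJ
ΔH = -82.1177 / 0.02947 = -2786 kJ/mol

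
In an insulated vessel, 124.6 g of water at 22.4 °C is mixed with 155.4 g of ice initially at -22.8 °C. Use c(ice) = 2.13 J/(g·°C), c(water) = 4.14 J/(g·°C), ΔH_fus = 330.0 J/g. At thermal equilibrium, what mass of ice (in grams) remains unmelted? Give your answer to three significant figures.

Heat to warm all ice to 0 °C: 155.4×2.13×22.8 = 7546.8 J
Heat released by water cooling to 0 °C: 124.6×4.14×22.4 = 11555 J
11555 J < 7546.8 + 155.4×330.0 = 58828.8 J, so not all ice melts; final T = 0 °C.
Heat left for melting: 11555 − 7546.8 = 4008.2 J
Mass melted = 4008.2 / 330.0 = 12.15 g
Ice remaining = 155.4 − 12.15 = 143.25 g

m_ice remaining = 143 g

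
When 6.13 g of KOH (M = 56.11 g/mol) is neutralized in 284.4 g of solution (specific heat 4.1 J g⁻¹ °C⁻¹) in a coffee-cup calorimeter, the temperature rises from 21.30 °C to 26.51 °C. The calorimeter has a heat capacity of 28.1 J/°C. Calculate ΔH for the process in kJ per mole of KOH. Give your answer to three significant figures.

ΔH = -56.9 kJ/mol

|ΔT| = |26.51 − 21.30| = 5.21 °C
|q_surr| = (284.4 × 4.1 + 28.1) × 5.21 = 1194.14 × 5.21 = 6221.5 J
n(KOH) = 6.13 / 56.11 = 0.10925 mol
Temperature rose, so q_rxn = −|q_surr| = -6.2215 kJ
ΔH = q_rxn / n = -56.947 kJ/mol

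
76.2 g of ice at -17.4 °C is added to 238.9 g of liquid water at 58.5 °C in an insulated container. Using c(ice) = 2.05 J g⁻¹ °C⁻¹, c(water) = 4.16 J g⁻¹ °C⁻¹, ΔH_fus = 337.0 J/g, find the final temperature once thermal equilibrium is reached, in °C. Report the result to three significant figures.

Heat to bring ice to 0 °C and melt it: q₁ = 76.2×2.05×17.4 + 76.2×337.0 = 28397 J
Heat the water can supply cooling to 0 °C: 238.9×4.16×58.5 = 58138.7 J > q₁, so all ice melts.
Energy balance: 238.9×4.16×(58.5 − T) = 28397 + 76.2×4.16×(T − 0)
993.824(58.5 − T) = 28397 + 316.992 T
58138.7 − 28397 = 1310.816 T
T = 29741.7 / 1310.816 = 22.69 °C

T_f = 22.7 °C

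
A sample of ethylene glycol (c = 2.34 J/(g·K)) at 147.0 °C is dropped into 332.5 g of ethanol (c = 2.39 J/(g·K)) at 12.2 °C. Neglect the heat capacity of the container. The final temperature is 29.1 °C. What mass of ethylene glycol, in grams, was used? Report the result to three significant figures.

m = 48.7 g

q_gained = (332.5 × 2.39) × (29.1 − 12.2) = 13430 J
q_lost = m × 2.34 × (147.0 − 29.1) = 275.886 m
m = 13430 / 275.886 = 48.7 g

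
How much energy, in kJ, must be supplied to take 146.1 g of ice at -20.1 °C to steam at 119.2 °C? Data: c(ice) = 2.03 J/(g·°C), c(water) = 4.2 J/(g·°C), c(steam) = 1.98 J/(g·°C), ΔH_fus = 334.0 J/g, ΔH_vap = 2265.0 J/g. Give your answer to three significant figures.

q1 (heat ice -20.1→0.0 °C): 146.1 × 2.03 × 20.1 = 5961 J
q2 (melt at 0 °C): 146.1 × 334.0 = 48797 J
q3 (heat water 0.0→100.0 °C): 146.1 × 4.2 × 100.0 = 61362 J
q4 (vaporize at 100 °C): 146.1 × 2265.0 = 330917 J
q5 (heat steam 100.0→119.2 °C): 146.1 × 1.98 × 19.2 = 5554 J
Total: 5961 + 48797 + 61362 + 330917 + 5554 = 452591 J = 453 kJ

q = 453 kJ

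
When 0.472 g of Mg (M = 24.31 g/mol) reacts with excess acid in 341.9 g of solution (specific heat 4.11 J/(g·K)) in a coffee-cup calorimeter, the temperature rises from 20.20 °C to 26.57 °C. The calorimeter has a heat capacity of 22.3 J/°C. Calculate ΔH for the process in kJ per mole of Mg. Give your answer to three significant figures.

|ΔT| = |26.57 − 20.20| = 6.37 °C
|q_surr| = (341.9 × 4.11 + 22.3) × 6.37 = 1427.509 × 6.37 = 9093 J
n(Mg) = 0.472 / 24.31 = 0.01942 mol
Temperature rose, so q_rxn = −|q_surr| = -9.093 kJ
ΔH = q_rxn / n = -468.2 kJ/mol

ΔH = -468 kJ/mol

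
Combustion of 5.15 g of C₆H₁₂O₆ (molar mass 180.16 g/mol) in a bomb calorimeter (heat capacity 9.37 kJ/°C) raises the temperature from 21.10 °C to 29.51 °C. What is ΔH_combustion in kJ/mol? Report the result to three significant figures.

ΔT = 29.51 − 21.10 = 8.41 °C
q_cal = C_cal × ΔT = 9.37 × 8.41 = 78.8017 kJ
n = 5.15 / 180.16 = 0.02859 mol
q_rxn = −q_cal = -78.8017 kJ
ΔH = -78.8017 / 0.02859 = -2756 kJ/mol

ΔH = -2760 kJ/mol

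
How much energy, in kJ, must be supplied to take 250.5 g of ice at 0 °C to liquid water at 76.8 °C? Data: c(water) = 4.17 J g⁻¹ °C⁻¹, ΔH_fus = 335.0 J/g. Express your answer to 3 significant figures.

q = 164 kJ

q1 (melt at 0 °C): 250.5 × 335.0 = 83918 J
q2 (heat water 0.0→76.8 °C): 250.5 × 4.17 × 76.8 = 80224 J
Total: 83918 + 80224 = 164142 J = 164 kJ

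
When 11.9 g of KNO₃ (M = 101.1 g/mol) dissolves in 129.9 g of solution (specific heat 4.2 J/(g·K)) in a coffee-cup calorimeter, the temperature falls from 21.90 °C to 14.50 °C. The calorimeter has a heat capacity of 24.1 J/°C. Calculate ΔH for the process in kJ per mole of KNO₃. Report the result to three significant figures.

ΔH = 35.8 kJ/mol

|ΔT| = |14.50 − 21.90| = 7.40 °C
|q_surr| = (129.9 × 4.2 + 24.1) × 7.40 = 569.68 × 7.40 = 4216 J
n(KNO₃) = 11.9 / 101.1 = 0.1177 mol
Temperature fell, so q_rxn = +|q_surr| = 4.216 kJ
ΔH = q_rxn / n = 35.82 kJ/mol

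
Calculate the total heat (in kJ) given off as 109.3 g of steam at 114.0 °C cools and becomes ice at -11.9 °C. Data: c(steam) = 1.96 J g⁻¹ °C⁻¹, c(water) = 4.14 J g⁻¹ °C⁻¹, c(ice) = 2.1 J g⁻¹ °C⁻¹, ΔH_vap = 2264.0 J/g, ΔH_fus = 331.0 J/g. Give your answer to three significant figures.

q = 335 kJ

q1 (cool steam 114.0→100 °C): 109.3 × 1.96 × 14.0 = 2999 J
q2 (condense at 100 °C): 109.3 × 2264.0 = 247455 J
q3 (cool water 100→0 °C): 109.3 × 4.14 × 100.0 = 45250 J
q4 (freeze at 0 °C): 109.3 × 331.0 = 36178 J
q5 (cool ice 0→-11.9 °C): 109.3 × 2.1 × 11.9 = 2731 J
Total: 2999 + 247455 + 45250 + 36178 + 2731 = 334613 J = 335 kJ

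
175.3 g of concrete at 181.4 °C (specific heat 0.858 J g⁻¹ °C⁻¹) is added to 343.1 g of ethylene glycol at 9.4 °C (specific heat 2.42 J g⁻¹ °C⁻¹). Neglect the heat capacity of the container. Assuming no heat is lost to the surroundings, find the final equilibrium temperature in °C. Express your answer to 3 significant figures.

T_f = 35.8 °C

Heat lost by concrete = heat gained by ethylene glycol.
(175.3)(0.858)(181.4 − T) = (343.1)(2.42)(T − 9.4)
150.4074 (181.4 − T) = 830.302 (T − 9.4)
27284 − 150.4074 T = 830.302 T − 7804.8
35088.8 = 980.7094 T
T = 35.78 °C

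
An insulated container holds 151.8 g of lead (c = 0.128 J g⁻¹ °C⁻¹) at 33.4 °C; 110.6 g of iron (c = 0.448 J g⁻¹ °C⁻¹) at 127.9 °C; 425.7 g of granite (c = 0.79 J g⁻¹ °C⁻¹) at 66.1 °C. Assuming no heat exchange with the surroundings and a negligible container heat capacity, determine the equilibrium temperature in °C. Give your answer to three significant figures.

Σ mᵢcᵢ(T − Tᵢ) = 0  ⇒  T = Σ mᵢcᵢTᵢ / Σ mᵢcᵢ
Σ mᵢcᵢ = 151.8×0.128 + 110.6×0.448 + 425.7×0.79 = 405.2822
Σ mᵢcᵢTᵢ = 19.4304×33.4 + 49.5488×127.9 + 336.303×66.1 = 29216
T = 29216 / 405.2822 = 72.09 °C

T_f = 72.1 °C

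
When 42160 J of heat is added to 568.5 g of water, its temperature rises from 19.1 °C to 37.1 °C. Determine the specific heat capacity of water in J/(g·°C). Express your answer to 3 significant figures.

c = q / (m ΔT) = 42160 / (568.5 × 18.0)
c = 42160 / 10233 = 4.12 J/(g·°C)

c = 4.12 J/(g·°C)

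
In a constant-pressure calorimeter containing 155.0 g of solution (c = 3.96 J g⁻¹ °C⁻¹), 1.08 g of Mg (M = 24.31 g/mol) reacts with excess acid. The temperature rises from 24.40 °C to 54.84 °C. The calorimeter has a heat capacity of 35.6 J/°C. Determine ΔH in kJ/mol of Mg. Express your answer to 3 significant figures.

ΔH = -445 kJ/mol

|ΔT| = |54.84 − 24.40| = 30.44 °C
|q_surr| = (155.0 × 3.96 + 35.6) × 30.44 = 649.4 × 30.44 = 19770 J
n(Mg) = 1.08 / 24.31 = 0.04443 mol
Temperature rose, so q_rxn = −|q_surr| = -19.77 kJ
ΔH = q_rxn / n = -445.0 kJ/mol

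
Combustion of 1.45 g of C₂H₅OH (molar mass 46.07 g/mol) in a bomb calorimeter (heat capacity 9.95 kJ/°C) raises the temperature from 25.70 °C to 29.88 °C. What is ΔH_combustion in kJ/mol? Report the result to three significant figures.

ΔH = -1320 kJ/mol

ΔT = 29.88 − 25.70 = 4.18 °C
q_cal = C_cal × ΔT = 9.95 × 4.18 = 41.591 kJ
n = 1.45 / 46.07 = 0.03147 mol
q_rxn = −q_cal = -41.591 kJ
ΔH = -41.591 / 0.03147 = -1322 kJ/mol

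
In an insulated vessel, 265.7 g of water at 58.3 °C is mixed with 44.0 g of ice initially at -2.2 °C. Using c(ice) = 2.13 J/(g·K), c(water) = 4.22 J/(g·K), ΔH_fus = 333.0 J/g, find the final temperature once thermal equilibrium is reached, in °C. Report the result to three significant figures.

T_f = 38.6 °C

Heat to bring ice to 0 °C and melt it: q₁ = 44.0×2.13×2.2 + 44.0×333.0 = 14858 J
Heat the water can supply cooling to 0 °C: 265.7×4.22×58.3 = 65369.1 J > q₁, so all ice melts.
Energy balance: 265.7×4.22×(58.3 − T) = 14858 + 44.0×4.22×(T − 0)
1121.254(58.3 − T) = 14858 + 185.68 T
65369.1 − 14858 = 1306.934 T
T = 50511.1 / 1306.934 = 38.649 °C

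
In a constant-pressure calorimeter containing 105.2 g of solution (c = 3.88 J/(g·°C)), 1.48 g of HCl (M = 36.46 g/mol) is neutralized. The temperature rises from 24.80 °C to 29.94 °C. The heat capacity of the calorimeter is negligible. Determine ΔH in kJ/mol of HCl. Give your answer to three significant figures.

ΔH = -51.7 kJ/mol

|ΔT| = |29.94 − 24.80| = 5.14 °C
|q_surr| = (105.2 × 3.88) × 5.14 = 408.176 × 5.14 = 2098 J
n(HCl) = 1.48 / 36.46 = 0.04059 mol
Temperature rose, so q_rxn = −|q_surr| = -2.098 kJ
ΔH = q_rxn / n = -51.69 kJ/mol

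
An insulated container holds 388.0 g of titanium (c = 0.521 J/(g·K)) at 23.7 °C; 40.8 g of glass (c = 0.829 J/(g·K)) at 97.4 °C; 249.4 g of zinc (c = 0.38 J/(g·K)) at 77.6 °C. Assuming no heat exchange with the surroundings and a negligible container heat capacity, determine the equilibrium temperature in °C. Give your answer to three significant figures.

T_f = 46.7 °C

Σ mᵢcᵢ(T − Tᵢ) = 0  ⇒  T = Σ mᵢcᵢTᵢ / Σ mᵢcᵢ
Σ mᵢcᵢ = 388.0×0.521 + 40.8×0.829 + 249.4×0.38 = 330.7432
Σ mᵢcᵢTᵢ = 202.148×23.7 + 33.8232×97.4 + 94.772×77.6 = 15440
T = 15440 / 330.7432 = 46.68 °C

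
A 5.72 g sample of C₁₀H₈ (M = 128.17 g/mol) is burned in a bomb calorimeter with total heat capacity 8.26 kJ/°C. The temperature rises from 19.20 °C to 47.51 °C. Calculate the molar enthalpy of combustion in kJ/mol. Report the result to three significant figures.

ΔH = -5240 kJ/mol

ΔT = 47.51 − 19.20 = 28.31 °C
q_cal = C_cal × ΔT = 8.26 × 28.31 = 233.8406 kJ
n = 5.72 / 128.17 = 0.04463 mol
q_rxn = −q_cal = -233.8406 kJ
ΔH = -233.8406 / 0.04463 = -5240 kJ/mol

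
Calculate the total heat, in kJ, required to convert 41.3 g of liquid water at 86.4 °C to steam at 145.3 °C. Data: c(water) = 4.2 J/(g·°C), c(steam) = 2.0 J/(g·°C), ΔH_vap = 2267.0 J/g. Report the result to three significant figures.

q = 99.7 kJ

q1 (heat water 86.4→100.0 °C): 41.3 × 4.2 × 13.6 = 2359 J
q2 (vaporize at 100 °C): 41.3 × 2267.0 = 93627 J
q3 (heat steam 100.0→145.3 °C): 41.3 × 2.0 × 45.3 = 3742 J
Total: 2359 + 93627 + 3742 = 99728 J = 99.7 kJ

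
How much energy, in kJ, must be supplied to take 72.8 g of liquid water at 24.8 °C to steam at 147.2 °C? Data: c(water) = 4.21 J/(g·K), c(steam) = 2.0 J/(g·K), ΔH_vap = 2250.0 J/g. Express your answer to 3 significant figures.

q1 (heat water 24.8→100.0 °C): 72.8 × 4.21 × 75.2 = 23048 J
q2 (vaporize at 100 °C): 72.8 × 2250.0 = 163800 J
q3 (heat steam 100.0→147.2 °C): 72.8 × 2.0 × 47.2 = 6872 J
Total: 23048 + 163800 + 6872 = 193720 J = 194 kJ

q = 194 kJ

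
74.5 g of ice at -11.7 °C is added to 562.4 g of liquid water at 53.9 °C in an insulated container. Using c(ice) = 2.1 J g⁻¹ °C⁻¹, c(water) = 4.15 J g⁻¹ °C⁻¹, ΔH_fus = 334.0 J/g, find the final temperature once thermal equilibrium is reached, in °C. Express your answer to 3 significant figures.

Heat to bring ice to 0 °C and melt it: q₁ = 74.5×2.1×11.7 + 74.5×334.0 = 26713 J
Heat the water can supply cooling to 0 °C: 562.4×4.15×53.9 = 125800 J > q₁, so all ice melts.
Energy balance: 562.4×4.15×(53.9 − T) = 26713 + 74.5×4.15×(T − 0)
2333.96(53.9 − T) = 26713 + 309.175 T
125800 − 26713 = 2643.135 T
T = 99087 / 2643.135 = 37.49 °C

T_f = 37.5 °C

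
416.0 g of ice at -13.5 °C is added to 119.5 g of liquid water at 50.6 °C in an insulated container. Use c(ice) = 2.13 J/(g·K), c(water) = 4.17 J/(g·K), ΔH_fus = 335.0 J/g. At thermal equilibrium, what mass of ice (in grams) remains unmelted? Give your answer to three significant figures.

Heat to warm all ice to 0 °C: 416.0×2.13×13.5 = 11962 J
Heat released by water cooling to 0 °C: 119.5×4.17×50.6 = 25215 J
25215 J < 11962 + 416.0×335.0 = 151322 J, so not all ice melts; final T = 0 °C.
Heat left for melting: 25215 − 11962 = 13253 J
Mass melted = 13253 / 335.0 = 39.56 g
Ice remaining = 416.0 − 39.56 = 376.44 g

m_ice remaining = 376 g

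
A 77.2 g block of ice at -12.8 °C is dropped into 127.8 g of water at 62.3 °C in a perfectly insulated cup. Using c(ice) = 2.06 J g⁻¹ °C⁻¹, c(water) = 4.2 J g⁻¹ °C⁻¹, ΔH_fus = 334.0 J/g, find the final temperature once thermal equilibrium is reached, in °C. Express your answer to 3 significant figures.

Heat to bring ice to 0 °C and melt it: q₁ = 77.2×2.06×12.8 + 77.2×334.0 = 27820 J
Heat the water can supply cooling to 0 °C: 127.8×4.2×62.3 = 33440.1 J > q₁, so all ice melts.
Energy balance: 127.8×4.2×(62.3 − T) = 27820 + 77.2×4.2×(T − 0)
536.76(62.3 − T) = 27820 + 324.24 T
33440.1 − 27820 = 861.00 T
T = 5620.1 / 861.00 = 6.527 °C

T_f = 6.53 °C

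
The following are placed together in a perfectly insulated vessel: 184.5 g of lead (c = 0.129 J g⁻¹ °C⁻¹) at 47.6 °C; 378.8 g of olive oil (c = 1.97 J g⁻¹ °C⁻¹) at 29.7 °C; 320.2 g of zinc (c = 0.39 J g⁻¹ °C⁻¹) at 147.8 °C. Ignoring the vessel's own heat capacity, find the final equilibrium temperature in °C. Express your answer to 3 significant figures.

Σ mᵢcᵢ(T − Tᵢ) = 0  ⇒  T = Σ mᵢcᵢTᵢ / Σ mᵢcᵢ
Σ mᵢcᵢ = 184.5×0.129 + 378.8×1.97 + 320.2×0.39 = 894.9145
Σ mᵢcᵢTᵢ = 23.8005×47.6 + 746.236×29.7 + 124.878×147.8 = 41753
T = 41753 / 894.9145 = 46.66 °C

T_f = 46.7 °C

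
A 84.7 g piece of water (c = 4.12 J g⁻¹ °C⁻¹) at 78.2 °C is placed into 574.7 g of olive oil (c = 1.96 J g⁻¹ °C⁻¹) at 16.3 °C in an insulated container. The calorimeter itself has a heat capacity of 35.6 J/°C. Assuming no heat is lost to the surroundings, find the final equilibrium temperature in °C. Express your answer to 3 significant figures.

Heat lost by water = heat gained by olive oil + calorimeter.
(84.7)(4.12)(78.2 − T) = [(574.7)(1.96) + 35.6](T − 16.3)
348.964 (78.2 − T) = 1162.012 (T − 16.3)
27289 − 348.964 T = 1162.012 T − 18941
46230 = 1510.976 T
T = 30.60 °C

T_f = 30.6 °C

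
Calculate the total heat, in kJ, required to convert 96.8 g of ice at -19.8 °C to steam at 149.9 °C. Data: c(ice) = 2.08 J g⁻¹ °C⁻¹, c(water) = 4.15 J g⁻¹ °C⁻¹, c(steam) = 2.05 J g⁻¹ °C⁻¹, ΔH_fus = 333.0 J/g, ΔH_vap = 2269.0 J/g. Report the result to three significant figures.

q = 306 kJ

q1 (heat ice -19.8→0.0 °C): 96.8 × 2.08 × 19.8 = 3987 J
q2 (melt at 0 °C): 96.8 × 333.0 = 32234 J
q3 (heat water 0.0→100.0 °C): 96.8 × 4.15 × 100.0 = 40172 J
q4 (vaporize at 100 °C): 96.8 × 2269.0 = 219639 J
q5 (heat steam 100.0→149.9 °C): 96.8 × 2.05 × 49.9 = 9902 J
Total: 3987 + 32234 + 40172 + 219639 + 9902 = 305934 J = 306 kJ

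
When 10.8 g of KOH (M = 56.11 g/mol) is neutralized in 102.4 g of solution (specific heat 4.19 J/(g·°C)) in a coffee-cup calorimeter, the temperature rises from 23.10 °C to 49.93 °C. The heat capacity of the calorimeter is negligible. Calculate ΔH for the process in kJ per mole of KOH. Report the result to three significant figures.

|ΔT| = |49.93 − 23.10| = 26.83 °C
|q_surr| = (102.4 × 4.19) × 26.83 = 429.056 × 26.83 = 11510 J
n(KOH) = 10.8 / 56.11 = 0.1925 mol
Temperature rose, so q_rxn = −|q_surr| = -11.51 kJ
ΔH = q_rxn / n = -59.79 kJ/mol

ΔH = -59.8 kJ/mol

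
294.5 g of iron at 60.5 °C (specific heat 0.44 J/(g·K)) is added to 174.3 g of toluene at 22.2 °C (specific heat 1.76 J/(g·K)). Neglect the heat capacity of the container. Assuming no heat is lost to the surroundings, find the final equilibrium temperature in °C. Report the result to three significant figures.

T_f = 33.6 °C

Heat lost by iron = heat gained by toluene.
(294.5)(0.44)(60.5 − T) = (174.3)(1.76)(T − 22.2)
129.58 (60.5 − T) = 306.768 (T − 22.2)
7839.6 − 129.58 T = 306.768 T − 6810.2
14649.8 = 436.348 T
T = 33.57 °C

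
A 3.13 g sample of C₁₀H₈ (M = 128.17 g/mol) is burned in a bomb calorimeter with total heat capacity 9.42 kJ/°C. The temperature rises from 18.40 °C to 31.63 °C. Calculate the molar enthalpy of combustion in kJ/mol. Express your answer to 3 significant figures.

ΔT = 31.63 − 18.40 = 13.23 °C
q_cal = C_cal × ΔT = 9.42 × 13.23 = 124.6266 kJ
n = 3.13 / 128.17 = 0.02442 mol
q_rxn = −q_cal = -124.6266 kJ
ΔH = -124.6266 / 0.02442 = -5103 kJ/mol

ΔH = -5100 kJ/mol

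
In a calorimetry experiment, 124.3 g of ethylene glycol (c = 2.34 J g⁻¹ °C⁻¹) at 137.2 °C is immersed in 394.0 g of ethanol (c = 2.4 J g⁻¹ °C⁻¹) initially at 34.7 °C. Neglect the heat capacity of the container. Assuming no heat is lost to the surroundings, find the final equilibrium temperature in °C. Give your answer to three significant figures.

Heat lost by ethylene glycol = heat gained by ethanol.
(124.3)(2.34)(137.2 − T) = (394.0)(2.4)(T − 34.7)
290.862 (137.2 − T) = 945.6 (T − 34.7)
39906 − 290.862 T = 945.6 T − 32812
72718 = 1236.462 T
T = 58.81 °C

T_f = 58.8 °C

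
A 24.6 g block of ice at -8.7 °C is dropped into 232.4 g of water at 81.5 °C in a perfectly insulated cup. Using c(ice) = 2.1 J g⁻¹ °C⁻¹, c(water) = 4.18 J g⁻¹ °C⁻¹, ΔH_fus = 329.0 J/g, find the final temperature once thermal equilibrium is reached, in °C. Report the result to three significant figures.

T_f = 65.7 °C

Heat to bring ice to 0 °C and melt it: q₁ = 24.6×2.1×8.7 + 24.6×329.0 = 8542.8 J
Heat the water can supply cooling to 0 °C: 232.4×4.18×81.5 = 79171.7 J > q₁, so all ice melts.
Energy balance: 232.4×4.18×(81.5 − T) = 8542.8 + 24.6×4.18×(T − 0)
971.432(81.5 − T) = 8542.8 + 102.828 T
79171.7 − 8542.8 = 1074.260 T
T = 70628.9 / 1074.260 = 65.747 °C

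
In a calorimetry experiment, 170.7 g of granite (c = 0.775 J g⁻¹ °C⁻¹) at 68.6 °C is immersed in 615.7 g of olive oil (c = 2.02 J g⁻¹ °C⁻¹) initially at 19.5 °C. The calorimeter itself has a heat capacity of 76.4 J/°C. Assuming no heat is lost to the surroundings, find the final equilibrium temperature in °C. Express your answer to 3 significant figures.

T_f = 24.0 °C

Heat lost by granite = heat gained by olive oil + calorimeter.
(170.7)(0.775)(68.6 − T) = [(615.7)(2.02) + 76.4](T − 19.5)
132.2925 (68.6 − T) = 1320.114 (T − 19.5)
9075.3 − 132.2925 T = 1320.114 T − 25742
34817.3 = 1452.4065 T
T = 23.97 °C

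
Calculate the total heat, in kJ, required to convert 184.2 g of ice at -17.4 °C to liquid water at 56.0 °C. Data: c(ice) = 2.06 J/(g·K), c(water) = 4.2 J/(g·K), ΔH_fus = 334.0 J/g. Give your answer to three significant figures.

q1 (heat ice -17.4→0.0 °C): 184.2 × 2.06 × 17.4 = 6602 J
q2 (melt at 0 °C): 184.2 × 334.0 = 61523 J
q3 (heat water 0.0→56.0 °C): 184.2 × 4.2 × 56.0 = 43324 J
Total: 6602 + 61523 + 43324 = 111449 J = 111 kJ

q = 111 kJ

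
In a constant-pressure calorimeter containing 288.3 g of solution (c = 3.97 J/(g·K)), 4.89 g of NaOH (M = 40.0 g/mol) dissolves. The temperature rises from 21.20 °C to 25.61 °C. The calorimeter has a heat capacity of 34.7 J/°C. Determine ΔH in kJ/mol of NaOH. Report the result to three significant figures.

|ΔT| = |25.61 − 21.20| = 4.41 °C
|q_surr| = (288.3 × 3.97 + 34.7) × 4.41 = 1179.251 × 4.41 = 5200 J
n(NaOH) = 4.89 / 40.0 = 0.1223 mol
Temperature rose, so q_rxn = −|q_surr| = -5.200 kJ
ΔH = q_rxn / n = -42.52 kJ/mol

ΔH = -42.5 kJ/mol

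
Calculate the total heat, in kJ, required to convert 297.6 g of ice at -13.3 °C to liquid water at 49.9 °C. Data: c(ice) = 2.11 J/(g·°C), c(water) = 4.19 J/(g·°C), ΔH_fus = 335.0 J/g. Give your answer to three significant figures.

q1 (heat ice -13.3→0.0 °C): 297.6 × 2.11 × 13.3 = 8352 J
q2 (melt at 0 °C): 297.6 × 335.0 = 99696 J
q3 (heat water 0.0→49.9 °C): 297.6 × 4.19 × 49.9 = 62223 J
Total: 8352 + 99696 + 62223 = 170271 J = 170 kJ

q = 170 kJ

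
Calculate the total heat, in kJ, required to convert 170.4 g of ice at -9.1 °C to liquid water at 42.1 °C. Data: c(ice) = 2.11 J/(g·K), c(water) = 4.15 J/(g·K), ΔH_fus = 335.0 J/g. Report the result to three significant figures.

q1 (heat ice -9.1→0.0 °C): 170.4 × 2.11 × 9.1 = 3272 J
q2 (melt at 0 °C): 170.4 × 335.0 = 57084 J
q3 (heat water 0.0→42.1 °C): 170.4 × 4.15 × 42.1 = 29771 J
Total: 3272 + 57084 + 29771 = 90127 J = 90.1 kJ

q = 90.1 kJ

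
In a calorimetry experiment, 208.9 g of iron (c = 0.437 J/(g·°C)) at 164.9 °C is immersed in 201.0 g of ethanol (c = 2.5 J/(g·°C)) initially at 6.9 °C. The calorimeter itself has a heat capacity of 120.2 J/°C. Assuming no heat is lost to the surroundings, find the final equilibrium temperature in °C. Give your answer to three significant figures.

T_f = 27.1 °C

Heat lost by iron = heat gained by ethanol + calorimeter.
(208.9)(0.437)(164.9 − T) = [(201.0)(2.5) + 120.2](T − 6.9)
91.2893 (164.9 − T) = 622.7 (T − 6.9)
15054 − 91.2893 T = 622.7 T − 4296.6
19350.6 = 713.9893 T
T = 27.10 °C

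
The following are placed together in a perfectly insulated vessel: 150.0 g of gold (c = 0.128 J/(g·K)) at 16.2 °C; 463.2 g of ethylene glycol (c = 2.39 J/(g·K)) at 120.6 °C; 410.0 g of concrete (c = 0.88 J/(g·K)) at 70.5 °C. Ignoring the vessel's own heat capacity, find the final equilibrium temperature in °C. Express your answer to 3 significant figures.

Σ mᵢcᵢ(T − Tᵢ) = 0  ⇒  T = Σ mᵢcᵢTᵢ / Σ mᵢcᵢ
Σ mᵢcᵢ = 150.0×0.128 + 463.2×2.39 + 410.0×0.88 = 1487.048
Σ mᵢcᵢTᵢ = 19.2×16.2 + 1107.048×120.6 + 360.8×70.5 = 159260
T = 159260 / 1487.048 = 107.1 °C

T_f = 107 °C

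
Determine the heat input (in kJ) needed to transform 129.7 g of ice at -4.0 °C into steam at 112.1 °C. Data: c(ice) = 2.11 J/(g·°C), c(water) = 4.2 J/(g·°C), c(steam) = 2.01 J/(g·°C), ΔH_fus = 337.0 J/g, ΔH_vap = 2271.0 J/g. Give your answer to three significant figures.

q1 (heat ice -4.0→0.0 °C): 129.7 × 2.11 × 4.0 = 1095 J
q2 (melt at 0 °C): 129.7 × 337.0 = 43709 J
q3 (heat water 0.0→100.0 °C): 129.7 × 4.2 × 100.0 = 54474 J
q4 (vaporize at 100 °C): 129.7 × 2271.0 = 294549 J
q5 (heat steam 100.0→112.1 °C): 129.7 × 2.01 × 12.1 = 3154 J
Total: 1095 + 43709 + 54474 + 294549 + 3154 = 396981 J = 397 kJ

q = 397 kJ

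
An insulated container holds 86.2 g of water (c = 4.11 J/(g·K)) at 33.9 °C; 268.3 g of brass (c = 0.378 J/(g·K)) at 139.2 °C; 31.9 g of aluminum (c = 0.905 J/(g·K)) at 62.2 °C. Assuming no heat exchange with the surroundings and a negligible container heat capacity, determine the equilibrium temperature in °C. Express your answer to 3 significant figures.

Σ mᵢcᵢ(T − Tᵢ) = 0  ⇒  T = Σ mᵢcᵢTᵢ / Σ mᵢcᵢ
Σ mᵢcᵢ = 86.2×4.11 + 268.3×0.378 + 31.9×0.905 = 484.5689
Σ mᵢcᵢTᵢ = 354.282×33.9 + 101.4174×139.2 + 28.8695×62.2 = 27923
T = 27923 / 484.5689 = 57.62 °C

T_f = 57.6 °C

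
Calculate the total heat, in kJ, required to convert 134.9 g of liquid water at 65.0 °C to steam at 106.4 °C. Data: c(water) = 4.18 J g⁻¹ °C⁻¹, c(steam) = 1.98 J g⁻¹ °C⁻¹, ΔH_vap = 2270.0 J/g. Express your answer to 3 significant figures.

q1 (heat water 65.0→100.0 °C): 134.9 × 4.18 × 35.0 = 19736 J
q2 (vaporize at 100 °C): 134.9 × 2270.0 = 306223 J
q3 (heat steam 100.0→106.4 °C): 134.9 × 1.98 × 6.4 = 1709 J
Total: 19736 + 306223 + 1709 = 327668 J = 328 kJ

q = 328 kJ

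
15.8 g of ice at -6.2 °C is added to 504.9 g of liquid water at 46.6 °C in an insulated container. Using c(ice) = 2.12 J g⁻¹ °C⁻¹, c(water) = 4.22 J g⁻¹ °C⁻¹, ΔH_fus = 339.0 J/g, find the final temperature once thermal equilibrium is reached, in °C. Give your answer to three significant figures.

T_f = 42.7 °C

Heat to bring ice to 0 °C and melt it: q₁ = 15.8×2.12×6.2 + 15.8×339.0 = 5563.9 J
Heat the water can supply cooling to 0 °C: 504.9×4.22×46.6 = 99289.6 J > q₁, so all ice melts.
Energy balance: 504.9×4.22×(46.6 − T) = 5563.9 + 15.8×4.22×(T − 0)
2130.678(46.6 − T) = 5563.9 + 66.676 T
99289.6 − 5563.9 = 2197.354 T
T = 93725.7 / 2197.354 = 42.65 °C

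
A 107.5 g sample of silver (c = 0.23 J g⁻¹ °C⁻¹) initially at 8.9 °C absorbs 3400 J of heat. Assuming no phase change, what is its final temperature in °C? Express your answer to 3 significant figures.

ΔT = q / (m c) = 3400 / (107.5 × 0.23) = 137.5 °C
T_f = 8.9 + 137.5 = 146.4 °C

T_f = 146 °C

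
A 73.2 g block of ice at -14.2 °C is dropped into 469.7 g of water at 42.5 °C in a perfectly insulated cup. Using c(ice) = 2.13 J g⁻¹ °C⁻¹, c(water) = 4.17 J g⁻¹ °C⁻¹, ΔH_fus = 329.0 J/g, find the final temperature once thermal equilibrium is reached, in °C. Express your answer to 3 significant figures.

T_f = 25.2 °C

Heat to bring ice to 0 °C and melt it: q₁ = 73.2×2.13×14.2 + 73.2×329.0 = 26297 J
Heat the water can supply cooling to 0 °C: 469.7×4.17×42.5 = 83242.6 J > q₁, so all ice melts.
Energy balance: 469.7×4.17×(42.5 − T) = 26297 + 73.2×4.17×(T − 0)
1958.649(42.5 − T) = 26297 + 305.244 T
83242.6 − 26297 = 2263.893 T
T = 56945.6 / 2263.893 = 25.15 °C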